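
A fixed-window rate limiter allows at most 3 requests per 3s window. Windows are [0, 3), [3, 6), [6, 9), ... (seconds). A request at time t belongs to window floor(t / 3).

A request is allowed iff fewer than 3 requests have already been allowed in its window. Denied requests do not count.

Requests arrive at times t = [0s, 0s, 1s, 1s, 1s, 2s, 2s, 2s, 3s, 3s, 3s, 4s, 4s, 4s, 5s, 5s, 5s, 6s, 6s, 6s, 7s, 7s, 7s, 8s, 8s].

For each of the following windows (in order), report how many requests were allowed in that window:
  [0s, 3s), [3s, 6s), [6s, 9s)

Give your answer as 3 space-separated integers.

Processing requests:
  req#1 t=0s (window 0): ALLOW
  req#2 t=0s (window 0): ALLOW
  req#3 t=1s (window 0): ALLOW
  req#4 t=1s (window 0): DENY
  req#5 t=1s (window 0): DENY
  req#6 t=2s (window 0): DENY
  req#7 t=2s (window 0): DENY
  req#8 t=2s (window 0): DENY
  req#9 t=3s (window 1): ALLOW
  req#10 t=3s (window 1): ALLOW
  req#11 t=3s (window 1): ALLOW
  req#12 t=4s (window 1): DENY
  req#13 t=4s (window 1): DENY
  req#14 t=4s (window 1): DENY
  req#15 t=5s (window 1): DENY
  req#16 t=5s (window 1): DENY
  req#17 t=5s (window 1): DENY
  req#18 t=6s (window 2): ALLOW
  req#19 t=6s (window 2): ALLOW
  req#20 t=6s (window 2): ALLOW
  req#21 t=7s (window 2): DENY
  req#22 t=7s (window 2): DENY
  req#23 t=7s (window 2): DENY
  req#24 t=8s (window 2): DENY
  req#25 t=8s (window 2): DENY

Allowed counts by window: 3 3 3

Answer: 3 3 3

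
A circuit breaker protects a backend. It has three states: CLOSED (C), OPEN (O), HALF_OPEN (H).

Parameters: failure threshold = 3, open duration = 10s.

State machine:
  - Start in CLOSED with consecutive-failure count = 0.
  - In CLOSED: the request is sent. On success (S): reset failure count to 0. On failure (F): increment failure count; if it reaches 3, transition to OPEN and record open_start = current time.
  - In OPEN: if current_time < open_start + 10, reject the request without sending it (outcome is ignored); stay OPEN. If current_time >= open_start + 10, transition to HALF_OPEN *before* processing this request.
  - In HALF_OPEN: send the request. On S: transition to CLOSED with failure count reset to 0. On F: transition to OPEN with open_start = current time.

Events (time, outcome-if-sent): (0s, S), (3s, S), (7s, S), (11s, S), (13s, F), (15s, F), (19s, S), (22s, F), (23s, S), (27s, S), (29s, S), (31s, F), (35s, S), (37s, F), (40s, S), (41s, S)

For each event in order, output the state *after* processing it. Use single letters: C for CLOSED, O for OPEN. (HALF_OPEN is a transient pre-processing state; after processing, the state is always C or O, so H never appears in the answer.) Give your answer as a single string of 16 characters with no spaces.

Answer: CCCCCCCCCCCCCCCC

Derivation:
State after each event:
  event#1 t=0s outcome=S: state=CLOSED
  event#2 t=3s outcome=S: state=CLOSED
  event#3 t=7s outcome=S: state=CLOSED
  event#4 t=11s outcome=S: state=CLOSED
  event#5 t=13s outcome=F: state=CLOSED
  event#6 t=15s outcome=F: state=CLOSED
  event#7 t=19s outcome=S: state=CLOSED
  event#8 t=22s outcome=F: state=CLOSED
  event#9 t=23s outcome=S: state=CLOSED
  event#10 t=27s outcome=S: state=CLOSED
  event#11 t=29s outcome=S: state=CLOSED
  event#12 t=31s outcome=F: state=CLOSED
  event#13 t=35s outcome=S: state=CLOSED
  event#14 t=37s outcome=F: state=CLOSED
  event#15 t=40s outcome=S: state=CLOSED
  event#16 t=41s outcome=S: state=CLOSED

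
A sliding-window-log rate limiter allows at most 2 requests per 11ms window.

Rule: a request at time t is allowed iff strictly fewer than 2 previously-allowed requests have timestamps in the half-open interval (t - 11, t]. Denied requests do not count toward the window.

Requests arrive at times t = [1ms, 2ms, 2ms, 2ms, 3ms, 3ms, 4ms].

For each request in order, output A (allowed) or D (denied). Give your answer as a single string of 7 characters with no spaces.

Tracking allowed requests in the window:
  req#1 t=1ms: ALLOW
  req#2 t=2ms: ALLOW
  req#3 t=2ms: DENY
  req#4 t=2ms: DENY
  req#5 t=3ms: DENY
  req#6 t=3ms: DENY
  req#7 t=4ms: DENY

Answer: AADDDDD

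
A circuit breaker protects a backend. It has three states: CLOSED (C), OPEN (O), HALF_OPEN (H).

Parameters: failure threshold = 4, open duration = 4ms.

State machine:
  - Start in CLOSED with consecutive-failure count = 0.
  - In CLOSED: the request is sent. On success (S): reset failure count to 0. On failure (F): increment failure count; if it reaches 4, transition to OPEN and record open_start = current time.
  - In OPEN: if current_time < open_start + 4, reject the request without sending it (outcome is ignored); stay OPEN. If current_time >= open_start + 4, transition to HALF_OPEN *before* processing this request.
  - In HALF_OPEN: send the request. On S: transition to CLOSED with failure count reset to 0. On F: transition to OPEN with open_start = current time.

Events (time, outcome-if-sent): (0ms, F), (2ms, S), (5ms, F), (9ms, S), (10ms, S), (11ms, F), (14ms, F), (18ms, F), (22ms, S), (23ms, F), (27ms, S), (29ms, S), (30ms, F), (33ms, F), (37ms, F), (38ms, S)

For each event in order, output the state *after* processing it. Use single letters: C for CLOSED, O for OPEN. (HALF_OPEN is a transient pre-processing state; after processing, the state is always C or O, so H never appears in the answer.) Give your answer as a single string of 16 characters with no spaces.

Answer: CCCCCCCCCCCCCCCC

Derivation:
State after each event:
  event#1 t=0ms outcome=F: state=CLOSED
  event#2 t=2ms outcome=S: state=CLOSED
  event#3 t=5ms outcome=F: state=CLOSED
  event#4 t=9ms outcome=S: state=CLOSED
  event#5 t=10ms outcome=S: state=CLOSED
  event#6 t=11ms outcome=F: state=CLOSED
  event#7 t=14ms outcome=F: state=CLOSED
  event#8 t=18ms outcome=F: state=CLOSED
  event#9 t=22ms outcome=S: state=CLOSED
  event#10 t=23ms outcome=F: state=CLOSED
  event#11 t=27ms outcome=S: state=CLOSED
  event#12 t=29ms outcome=S: state=CLOSED
  event#13 t=30ms outcome=F: state=CLOSED
  event#14 t=33ms outcome=F: state=CLOSED
  event#15 t=37ms outcome=F: state=CLOSED
  event#16 t=38ms outcome=S: state=CLOSED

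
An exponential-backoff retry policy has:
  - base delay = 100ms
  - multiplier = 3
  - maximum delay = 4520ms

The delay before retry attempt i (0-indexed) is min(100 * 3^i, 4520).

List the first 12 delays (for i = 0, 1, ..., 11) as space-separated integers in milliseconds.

Computing each delay:
  i=0: min(100*3^0, 4520) = 100
  i=1: min(100*3^1, 4520) = 300
  i=2: min(100*3^2, 4520) = 900
  i=3: min(100*3^3, 4520) = 2700
  i=4: min(100*3^4, 4520) = 4520
  i=5: min(100*3^5, 4520) = 4520
  i=6: min(100*3^6, 4520) = 4520
  i=7: min(100*3^7, 4520) = 4520
  i=8: min(100*3^8, 4520) = 4520
  i=9: min(100*3^9, 4520) = 4520
  i=10: min(100*3^10, 4520) = 4520
  i=11: min(100*3^11, 4520) = 4520

Answer: 100 300 900 2700 4520 4520 4520 4520 4520 4520 4520 4520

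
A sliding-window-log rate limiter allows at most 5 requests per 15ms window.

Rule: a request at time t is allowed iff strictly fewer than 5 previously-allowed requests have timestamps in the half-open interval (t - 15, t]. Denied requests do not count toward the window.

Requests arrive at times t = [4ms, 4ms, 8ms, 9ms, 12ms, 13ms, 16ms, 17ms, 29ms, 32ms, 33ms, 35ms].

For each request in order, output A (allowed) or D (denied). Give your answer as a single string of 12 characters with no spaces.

Answer: AAAAADDDAAAA

Derivation:
Tracking allowed requests in the window:
  req#1 t=4ms: ALLOW
  req#2 t=4ms: ALLOW
  req#3 t=8ms: ALLOW
  req#4 t=9ms: ALLOW
  req#5 t=12ms: ALLOW
  req#6 t=13ms: DENY
  req#7 t=16ms: DENY
  req#8 t=17ms: DENY
  req#9 t=29ms: ALLOW
  req#10 t=32ms: ALLOW
  req#11 t=33ms: ALLOW
  req#12 t=35ms: ALLOW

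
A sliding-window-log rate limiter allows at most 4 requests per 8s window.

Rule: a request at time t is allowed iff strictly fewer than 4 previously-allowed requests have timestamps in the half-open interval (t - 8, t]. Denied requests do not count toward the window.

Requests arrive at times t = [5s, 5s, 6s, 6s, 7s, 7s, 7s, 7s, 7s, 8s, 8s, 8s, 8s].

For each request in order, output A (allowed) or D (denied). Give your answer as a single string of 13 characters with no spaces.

Answer: AAAADDDDDDDDD

Derivation:
Tracking allowed requests in the window:
  req#1 t=5s: ALLOW
  req#2 t=5s: ALLOW
  req#3 t=6s: ALLOW
  req#4 t=6s: ALLOW
  req#5 t=7s: DENY
  req#6 t=7s: DENY
  req#7 t=7s: DENY
  req#8 t=7s: DENY
  req#9 t=7s: DENY
  req#10 t=8s: DENY
  req#11 t=8s: DENY
  req#12 t=8s: DENY
  req#13 t=8s: DENY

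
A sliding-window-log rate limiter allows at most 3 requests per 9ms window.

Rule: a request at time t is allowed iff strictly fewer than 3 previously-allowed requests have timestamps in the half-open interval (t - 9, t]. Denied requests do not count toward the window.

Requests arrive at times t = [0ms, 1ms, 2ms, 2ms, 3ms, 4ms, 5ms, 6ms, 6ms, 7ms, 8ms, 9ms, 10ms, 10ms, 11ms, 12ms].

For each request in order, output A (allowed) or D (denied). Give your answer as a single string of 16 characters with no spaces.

Tracking allowed requests in the window:
  req#1 t=0ms: ALLOW
  req#2 t=1ms: ALLOW
  req#3 t=2ms: ALLOW
  req#4 t=2ms: DENY
  req#5 t=3ms: DENY
  req#6 t=4ms: DENY
  req#7 t=5ms: DENY
  req#8 t=6ms: DENY
  req#9 t=6ms: DENY
  req#10 t=7ms: DENY
  req#11 t=8ms: DENY
  req#12 t=9ms: ALLOW
  req#13 t=10ms: ALLOW
  req#14 t=10ms: DENY
  req#15 t=11ms: ALLOW
  req#16 t=12ms: DENY

Answer: AAADDDDDDDDAADAD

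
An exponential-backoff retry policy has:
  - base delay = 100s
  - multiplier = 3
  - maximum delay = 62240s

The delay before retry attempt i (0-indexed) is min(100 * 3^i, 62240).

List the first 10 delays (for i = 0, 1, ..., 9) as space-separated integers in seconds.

Answer: 100 300 900 2700 8100 24300 62240 62240 62240 62240

Derivation:
Computing each delay:
  i=0: min(100*3^0, 62240) = 100
  i=1: min(100*3^1, 62240) = 300
  i=2: min(100*3^2, 62240) = 900
  i=3: min(100*3^3, 62240) = 2700
  i=4: min(100*3^4, 62240) = 8100
  i=5: min(100*3^5, 62240) = 24300
  i=6: min(100*3^6, 62240) = 62240
  i=7: min(100*3^7, 62240) = 62240
  i=8: min(100*3^8, 62240) = 62240
  i=9: min(100*3^9, 62240) = 62240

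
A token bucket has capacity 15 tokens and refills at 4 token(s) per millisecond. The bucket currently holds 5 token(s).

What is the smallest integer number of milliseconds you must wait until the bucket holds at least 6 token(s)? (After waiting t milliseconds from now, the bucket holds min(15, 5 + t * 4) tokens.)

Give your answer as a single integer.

Need 5 + t * 4 >= 6, so t >= 1/4.
Smallest integer t = ceil(1/4) = 1.

Answer: 1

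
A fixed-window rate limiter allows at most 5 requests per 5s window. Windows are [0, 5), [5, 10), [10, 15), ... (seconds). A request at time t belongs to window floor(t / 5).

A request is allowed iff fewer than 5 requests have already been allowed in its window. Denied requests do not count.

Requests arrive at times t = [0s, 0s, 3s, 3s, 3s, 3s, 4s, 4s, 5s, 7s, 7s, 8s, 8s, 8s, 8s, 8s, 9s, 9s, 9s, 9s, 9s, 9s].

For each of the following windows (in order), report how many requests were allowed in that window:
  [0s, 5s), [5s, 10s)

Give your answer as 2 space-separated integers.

Processing requests:
  req#1 t=0s (window 0): ALLOW
  req#2 t=0s (window 0): ALLOW
  req#3 t=3s (window 0): ALLOW
  req#4 t=3s (window 0): ALLOW
  req#5 t=3s (window 0): ALLOW
  req#6 t=3s (window 0): DENY
  req#7 t=4s (window 0): DENY
  req#8 t=4s (window 0): DENY
  req#9 t=5s (window 1): ALLOW
  req#10 t=7s (window 1): ALLOW
  req#11 t=7s (window 1): ALLOW
  req#12 t=8s (window 1): ALLOW
  req#13 t=8s (window 1): ALLOW
  req#14 t=8s (window 1): DENY
  req#15 t=8s (window 1): DENY
  req#16 t=8s (window 1): DENY
  req#17 t=9s (window 1): DENY
  req#18 t=9s (window 1): DENY
  req#19 t=9s (window 1): DENY
  req#20 t=9s (window 1): DENY
  req#21 t=9s (window 1): DENY
  req#22 t=9s (window 1): DENY

Allowed counts by window: 5 5

Answer: 5 5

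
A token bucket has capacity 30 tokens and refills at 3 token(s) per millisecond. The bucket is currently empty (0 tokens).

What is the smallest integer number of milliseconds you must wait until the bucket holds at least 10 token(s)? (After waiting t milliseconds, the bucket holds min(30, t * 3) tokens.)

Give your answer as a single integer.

Answer: 4

Derivation:
Need t * 3 >= 10, so t >= 10/3.
Smallest integer t = ceil(10/3) = 4.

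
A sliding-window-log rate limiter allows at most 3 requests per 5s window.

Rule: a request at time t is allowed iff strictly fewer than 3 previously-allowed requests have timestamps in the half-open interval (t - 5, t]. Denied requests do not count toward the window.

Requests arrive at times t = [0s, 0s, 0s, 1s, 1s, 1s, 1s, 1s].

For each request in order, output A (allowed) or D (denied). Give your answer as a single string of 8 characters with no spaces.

Answer: AAADDDDD

Derivation:
Tracking allowed requests in the window:
  req#1 t=0s: ALLOW
  req#2 t=0s: ALLOW
  req#3 t=0s: ALLOW
  req#4 t=1s: DENY
  req#5 t=1s: DENY
  req#6 t=1s: DENY
  req#7 t=1s: DENY
  req#8 t=1s: DENY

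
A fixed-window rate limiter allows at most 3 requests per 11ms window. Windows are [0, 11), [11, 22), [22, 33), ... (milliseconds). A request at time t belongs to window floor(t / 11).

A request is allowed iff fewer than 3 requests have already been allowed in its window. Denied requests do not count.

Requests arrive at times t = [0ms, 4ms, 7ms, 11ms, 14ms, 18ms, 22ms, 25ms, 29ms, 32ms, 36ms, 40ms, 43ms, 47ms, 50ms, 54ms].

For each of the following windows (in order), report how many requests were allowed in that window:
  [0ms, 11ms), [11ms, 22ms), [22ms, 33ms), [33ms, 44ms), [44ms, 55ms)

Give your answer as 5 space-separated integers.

Processing requests:
  req#1 t=0ms (window 0): ALLOW
  req#2 t=4ms (window 0): ALLOW
  req#3 t=7ms (window 0): ALLOW
  req#4 t=11ms (window 1): ALLOW
  req#5 t=14ms (window 1): ALLOW
  req#6 t=18ms (window 1): ALLOW
  req#7 t=22ms (window 2): ALLOW
  req#8 t=25ms (window 2): ALLOW
  req#9 t=29ms (window 2): ALLOW
  req#10 t=32ms (window 2): DENY
  req#11 t=36ms (window 3): ALLOW
  req#12 t=40ms (window 3): ALLOW
  req#13 t=43ms (window 3): ALLOW
  req#14 t=47ms (window 4): ALLOW
  req#15 t=50ms (window 4): ALLOW
  req#16 t=54ms (window 4): ALLOW

Allowed counts by window: 3 3 3 3 3

Answer: 3 3 3 3 3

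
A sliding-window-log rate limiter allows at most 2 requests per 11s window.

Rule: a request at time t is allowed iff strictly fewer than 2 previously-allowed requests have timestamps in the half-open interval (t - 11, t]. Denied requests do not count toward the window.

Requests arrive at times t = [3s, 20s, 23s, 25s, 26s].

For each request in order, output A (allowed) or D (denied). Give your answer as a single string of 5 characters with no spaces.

Tracking allowed requests in the window:
  req#1 t=3s: ALLOW
  req#2 t=20s: ALLOW
  req#3 t=23s: ALLOW
  req#4 t=25s: DENY
  req#5 t=26s: DENY

Answer: AAADD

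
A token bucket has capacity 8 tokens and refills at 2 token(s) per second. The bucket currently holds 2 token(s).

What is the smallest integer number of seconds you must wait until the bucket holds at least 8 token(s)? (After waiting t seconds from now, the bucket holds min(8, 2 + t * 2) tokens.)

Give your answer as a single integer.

Need 2 + t * 2 >= 8, so t >= 6/2.
Smallest integer t = ceil(6/2) = 3.

Answer: 3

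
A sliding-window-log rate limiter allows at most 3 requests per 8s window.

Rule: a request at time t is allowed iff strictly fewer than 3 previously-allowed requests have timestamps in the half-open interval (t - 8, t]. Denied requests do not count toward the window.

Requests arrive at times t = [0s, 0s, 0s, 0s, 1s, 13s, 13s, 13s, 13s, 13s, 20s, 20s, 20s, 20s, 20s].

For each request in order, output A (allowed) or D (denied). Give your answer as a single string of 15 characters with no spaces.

Tracking allowed requests in the window:
  req#1 t=0s: ALLOW
  req#2 t=0s: ALLOW
  req#3 t=0s: ALLOW
  req#4 t=0s: DENY
  req#5 t=1s: DENY
  req#6 t=13s: ALLOW
  req#7 t=13s: ALLOW
  req#8 t=13s: ALLOW
  req#9 t=13s: DENY
  req#10 t=13s: DENY
  req#11 t=20s: DENY
  req#12 t=20s: DENY
  req#13 t=20s: DENY
  req#14 t=20s: DENY
  req#15 t=20s: DENY

Answer: AAADDAAADDDDDDD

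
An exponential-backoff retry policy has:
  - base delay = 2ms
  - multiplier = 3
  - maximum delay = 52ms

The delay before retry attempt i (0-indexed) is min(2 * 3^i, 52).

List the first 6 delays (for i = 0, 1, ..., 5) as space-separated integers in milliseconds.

Answer: 2 6 18 52 52 52

Derivation:
Computing each delay:
  i=0: min(2*3^0, 52) = 2
  i=1: min(2*3^1, 52) = 6
  i=2: min(2*3^2, 52) = 18
  i=3: min(2*3^3, 52) = 52
  i=4: min(2*3^4, 52) = 52
  i=5: min(2*3^5, 52) = 52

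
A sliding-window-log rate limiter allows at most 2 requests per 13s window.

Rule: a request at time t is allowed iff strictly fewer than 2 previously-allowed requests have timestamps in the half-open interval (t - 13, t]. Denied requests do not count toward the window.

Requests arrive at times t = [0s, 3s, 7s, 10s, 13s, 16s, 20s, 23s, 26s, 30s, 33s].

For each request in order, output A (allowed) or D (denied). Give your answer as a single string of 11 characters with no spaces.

Tracking allowed requests in the window:
  req#1 t=0s: ALLOW
  req#2 t=3s: ALLOW
  req#3 t=7s: DENY
  req#4 t=10s: DENY
  req#5 t=13s: ALLOW
  req#6 t=16s: ALLOW
  req#7 t=20s: DENY
  req#8 t=23s: DENY
  req#9 t=26s: ALLOW
  req#10 t=30s: ALLOW
  req#11 t=33s: DENY

Answer: AADDAADDAAD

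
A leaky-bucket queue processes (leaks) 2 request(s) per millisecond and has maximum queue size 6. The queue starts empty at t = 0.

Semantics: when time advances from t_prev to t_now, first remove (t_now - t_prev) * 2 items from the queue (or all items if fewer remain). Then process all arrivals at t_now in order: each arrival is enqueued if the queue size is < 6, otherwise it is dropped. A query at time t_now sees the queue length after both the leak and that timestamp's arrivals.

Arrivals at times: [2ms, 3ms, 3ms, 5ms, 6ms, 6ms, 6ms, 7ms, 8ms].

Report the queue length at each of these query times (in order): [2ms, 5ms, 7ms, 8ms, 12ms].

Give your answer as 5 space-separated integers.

Answer: 1 1 2 1 0

Derivation:
Queue lengths at query times:
  query t=2ms: backlog = 1
  query t=5ms: backlog = 1
  query t=7ms: backlog = 2
  query t=8ms: backlog = 1
  query t=12ms: backlog = 0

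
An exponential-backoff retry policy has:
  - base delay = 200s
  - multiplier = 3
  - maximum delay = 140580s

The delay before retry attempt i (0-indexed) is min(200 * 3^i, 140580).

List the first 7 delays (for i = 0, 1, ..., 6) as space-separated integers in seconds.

Answer: 200 600 1800 5400 16200 48600 140580

Derivation:
Computing each delay:
  i=0: min(200*3^0, 140580) = 200
  i=1: min(200*3^1, 140580) = 600
  i=2: min(200*3^2, 140580) = 1800
  i=3: min(200*3^3, 140580) = 5400
  i=4: min(200*3^4, 140580) = 16200
  i=5: min(200*3^5, 140580) = 48600
  i=6: min(200*3^6, 140580) = 140580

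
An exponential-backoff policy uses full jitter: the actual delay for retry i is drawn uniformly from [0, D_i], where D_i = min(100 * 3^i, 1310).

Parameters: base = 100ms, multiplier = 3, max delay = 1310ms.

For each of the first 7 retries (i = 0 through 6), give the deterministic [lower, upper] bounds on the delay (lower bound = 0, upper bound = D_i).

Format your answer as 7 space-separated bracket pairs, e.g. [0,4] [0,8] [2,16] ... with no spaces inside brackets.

Computing bounds per retry:
  i=0: D_i=min(100*3^0,1310)=100, bounds=[0,100]
  i=1: D_i=min(100*3^1,1310)=300, bounds=[0,300]
  i=2: D_i=min(100*3^2,1310)=900, bounds=[0,900]
  i=3: D_i=min(100*3^3,1310)=1310, bounds=[0,1310]
  i=4: D_i=min(100*3^4,1310)=1310, bounds=[0,1310]
  i=5: D_i=min(100*3^5,1310)=1310, bounds=[0,1310]
  i=6: D_i=min(100*3^6,1310)=1310, bounds=[0,1310]

Answer: [0,100] [0,300] [0,900] [0,1310] [0,1310] [0,1310] [0,1310]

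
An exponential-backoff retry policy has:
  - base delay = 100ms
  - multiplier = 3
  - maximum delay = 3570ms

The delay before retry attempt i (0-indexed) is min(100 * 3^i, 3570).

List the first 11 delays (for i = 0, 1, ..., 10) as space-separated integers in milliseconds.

Computing each delay:
  i=0: min(100*3^0, 3570) = 100
  i=1: min(100*3^1, 3570) = 300
  i=2: min(100*3^2, 3570) = 900
  i=3: min(100*3^3, 3570) = 2700
  i=4: min(100*3^4, 3570) = 3570
  i=5: min(100*3^5, 3570) = 3570
  i=6: min(100*3^6, 3570) = 3570
  i=7: min(100*3^7, 3570) = 3570
  i=8: min(100*3^8, 3570) = 3570
  i=9: min(100*3^9, 3570) = 3570
  i=10: min(100*3^10, 3570) = 3570

Answer: 100 300 900 2700 3570 3570 3570 3570 3570 3570 3570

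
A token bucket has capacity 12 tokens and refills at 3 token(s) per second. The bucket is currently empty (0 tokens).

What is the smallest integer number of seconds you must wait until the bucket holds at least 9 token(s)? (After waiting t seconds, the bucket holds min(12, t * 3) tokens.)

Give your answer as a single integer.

Answer: 3

Derivation:
Need t * 3 >= 9, so t >= 9/3.
Smallest integer t = ceil(9/3) = 3.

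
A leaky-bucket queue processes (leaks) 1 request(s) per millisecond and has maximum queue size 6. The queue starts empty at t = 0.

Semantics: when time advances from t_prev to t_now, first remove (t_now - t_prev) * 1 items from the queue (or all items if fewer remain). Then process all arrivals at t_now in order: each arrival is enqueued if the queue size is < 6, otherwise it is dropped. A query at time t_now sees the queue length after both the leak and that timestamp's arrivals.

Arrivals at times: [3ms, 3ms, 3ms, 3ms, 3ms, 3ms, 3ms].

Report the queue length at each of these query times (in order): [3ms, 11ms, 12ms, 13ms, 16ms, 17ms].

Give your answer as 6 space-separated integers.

Answer: 6 0 0 0 0 0

Derivation:
Queue lengths at query times:
  query t=3ms: backlog = 6
  query t=11ms: backlog = 0
  query t=12ms: backlog = 0
  query t=13ms: backlog = 0
  query t=16ms: backlog = 0
  query t=17ms: backlog = 0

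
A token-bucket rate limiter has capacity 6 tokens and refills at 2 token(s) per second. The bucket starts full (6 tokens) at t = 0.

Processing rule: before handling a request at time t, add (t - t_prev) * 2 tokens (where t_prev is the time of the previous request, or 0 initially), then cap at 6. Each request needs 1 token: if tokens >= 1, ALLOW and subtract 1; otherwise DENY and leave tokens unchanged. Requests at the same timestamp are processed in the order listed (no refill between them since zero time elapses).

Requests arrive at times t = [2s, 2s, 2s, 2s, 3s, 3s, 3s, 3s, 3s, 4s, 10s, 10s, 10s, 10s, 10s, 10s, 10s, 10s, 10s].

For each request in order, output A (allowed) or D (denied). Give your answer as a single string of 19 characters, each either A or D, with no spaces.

Simulating step by step:
  req#1 t=2s: ALLOW
  req#2 t=2s: ALLOW
  req#3 t=2s: ALLOW
  req#4 t=2s: ALLOW
  req#5 t=3s: ALLOW
  req#6 t=3s: ALLOW
  req#7 t=3s: ALLOW
  req#8 t=3s: ALLOW
  req#9 t=3s: DENY
  req#10 t=4s: ALLOW
  req#11 t=10s: ALLOW
  req#12 t=10s: ALLOW
  req#13 t=10s: ALLOW
  req#14 t=10s: ALLOW
  req#15 t=10s: ALLOW
  req#16 t=10s: ALLOW
  req#17 t=10s: DENY
  req#18 t=10s: DENY
  req#19 t=10s: DENY

Answer: AAAAAAAADAAAAAAADDD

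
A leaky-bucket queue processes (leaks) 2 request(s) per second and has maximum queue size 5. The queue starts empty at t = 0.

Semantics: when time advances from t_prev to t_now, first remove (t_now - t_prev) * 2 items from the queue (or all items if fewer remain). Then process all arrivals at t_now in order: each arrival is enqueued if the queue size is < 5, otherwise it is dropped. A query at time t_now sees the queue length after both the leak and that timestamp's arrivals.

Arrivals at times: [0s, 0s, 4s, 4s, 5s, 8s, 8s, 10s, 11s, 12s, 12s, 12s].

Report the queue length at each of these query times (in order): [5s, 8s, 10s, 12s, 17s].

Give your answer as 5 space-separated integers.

Answer: 1 2 1 3 0

Derivation:
Queue lengths at query times:
  query t=5s: backlog = 1
  query t=8s: backlog = 2
  query t=10s: backlog = 1
  query t=12s: backlog = 3
  query t=17s: backlog = 0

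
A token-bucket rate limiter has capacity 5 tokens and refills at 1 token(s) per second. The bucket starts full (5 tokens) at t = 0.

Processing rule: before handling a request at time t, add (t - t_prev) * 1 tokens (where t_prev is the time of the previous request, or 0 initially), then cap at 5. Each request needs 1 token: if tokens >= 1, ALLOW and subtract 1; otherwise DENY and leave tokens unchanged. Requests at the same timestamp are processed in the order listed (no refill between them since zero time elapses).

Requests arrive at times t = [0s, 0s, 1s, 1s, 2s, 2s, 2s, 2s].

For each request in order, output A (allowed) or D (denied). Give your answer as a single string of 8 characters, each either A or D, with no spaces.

Simulating step by step:
  req#1 t=0s: ALLOW
  req#2 t=0s: ALLOW
  req#3 t=1s: ALLOW
  req#4 t=1s: ALLOW
  req#5 t=2s: ALLOW
  req#6 t=2s: ALLOW
  req#7 t=2s: ALLOW
  req#8 t=2s: DENY

Answer: AAAAAAAD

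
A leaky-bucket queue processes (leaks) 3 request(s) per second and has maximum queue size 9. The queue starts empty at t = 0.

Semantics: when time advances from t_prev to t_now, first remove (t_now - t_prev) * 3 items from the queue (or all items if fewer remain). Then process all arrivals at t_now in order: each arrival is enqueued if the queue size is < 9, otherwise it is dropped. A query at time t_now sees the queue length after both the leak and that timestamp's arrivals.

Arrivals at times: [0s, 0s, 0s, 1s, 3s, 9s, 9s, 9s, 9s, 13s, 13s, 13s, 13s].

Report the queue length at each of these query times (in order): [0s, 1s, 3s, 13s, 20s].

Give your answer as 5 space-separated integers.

Queue lengths at query times:
  query t=0s: backlog = 3
  query t=1s: backlog = 1
  query t=3s: backlog = 1
  query t=13s: backlog = 4
  query t=20s: backlog = 0

Answer: 3 1 1 4 0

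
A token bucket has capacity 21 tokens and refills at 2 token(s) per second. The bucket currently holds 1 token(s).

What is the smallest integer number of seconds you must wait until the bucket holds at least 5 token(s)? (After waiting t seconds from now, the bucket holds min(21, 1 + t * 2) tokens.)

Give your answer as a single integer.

Answer: 2

Derivation:
Need 1 + t * 2 >= 5, so t >= 4/2.
Smallest integer t = ceil(4/2) = 2.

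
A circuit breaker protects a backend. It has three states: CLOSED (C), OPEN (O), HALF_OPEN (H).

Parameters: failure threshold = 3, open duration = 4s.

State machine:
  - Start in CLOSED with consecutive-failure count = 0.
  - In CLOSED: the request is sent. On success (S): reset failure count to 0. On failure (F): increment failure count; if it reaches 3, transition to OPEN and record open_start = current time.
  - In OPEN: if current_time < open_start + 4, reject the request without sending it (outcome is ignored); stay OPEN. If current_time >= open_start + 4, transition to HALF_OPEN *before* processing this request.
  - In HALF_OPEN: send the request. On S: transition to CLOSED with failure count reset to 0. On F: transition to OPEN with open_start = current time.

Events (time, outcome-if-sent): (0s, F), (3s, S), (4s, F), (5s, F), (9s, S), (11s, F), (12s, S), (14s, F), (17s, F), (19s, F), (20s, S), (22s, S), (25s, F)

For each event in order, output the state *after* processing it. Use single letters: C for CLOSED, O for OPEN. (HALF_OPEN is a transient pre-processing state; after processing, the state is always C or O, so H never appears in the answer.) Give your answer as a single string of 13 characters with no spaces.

Answer: CCCCCCCCCOOOO

Derivation:
State after each event:
  event#1 t=0s outcome=F: state=CLOSED
  event#2 t=3s outcome=S: state=CLOSED
  event#3 t=4s outcome=F: state=CLOSED
  event#4 t=5s outcome=F: state=CLOSED
  event#5 t=9s outcome=S: state=CLOSED
  event#6 t=11s outcome=F: state=CLOSED
  event#7 t=12s outcome=S: state=CLOSED
  event#8 t=14s outcome=F: state=CLOSED
  event#9 t=17s outcome=F: state=CLOSED
  event#10 t=19s outcome=F: state=OPEN
  event#11 t=20s outcome=S: state=OPEN
  event#12 t=22s outcome=S: state=OPEN
  event#13 t=25s outcome=F: state=OPEN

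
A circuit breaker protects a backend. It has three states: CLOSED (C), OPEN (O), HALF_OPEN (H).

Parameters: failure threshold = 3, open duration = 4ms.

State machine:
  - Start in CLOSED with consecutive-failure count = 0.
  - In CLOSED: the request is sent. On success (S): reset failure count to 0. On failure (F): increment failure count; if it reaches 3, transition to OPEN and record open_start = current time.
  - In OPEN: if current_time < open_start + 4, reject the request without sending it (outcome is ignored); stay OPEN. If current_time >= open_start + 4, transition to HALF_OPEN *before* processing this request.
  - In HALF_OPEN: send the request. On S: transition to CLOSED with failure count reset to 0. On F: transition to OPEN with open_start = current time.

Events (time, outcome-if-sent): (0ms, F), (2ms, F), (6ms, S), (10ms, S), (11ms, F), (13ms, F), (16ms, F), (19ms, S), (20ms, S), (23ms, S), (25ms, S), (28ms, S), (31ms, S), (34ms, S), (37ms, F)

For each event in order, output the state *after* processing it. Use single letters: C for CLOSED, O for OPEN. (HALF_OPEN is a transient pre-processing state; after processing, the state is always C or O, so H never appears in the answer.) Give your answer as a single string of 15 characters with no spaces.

State after each event:
  event#1 t=0ms outcome=F: state=CLOSED
  event#2 t=2ms outcome=F: state=CLOSED
  event#3 t=6ms outcome=S: state=CLOSED
  event#4 t=10ms outcome=S: state=CLOSED
  event#5 t=11ms outcome=F: state=CLOSED
  event#6 t=13ms outcome=F: state=CLOSED
  event#7 t=16ms outcome=F: state=OPEN
  event#8 t=19ms outcome=S: state=OPEN
  event#9 t=20ms outcome=S: state=CLOSED
  event#10 t=23ms outcome=S: state=CLOSED
  event#11 t=25ms outcome=S: state=CLOSED
  event#12 t=28ms outcome=S: state=CLOSED
  event#13 t=31ms outcome=S: state=CLOSED
  event#14 t=34ms outcome=S: state=CLOSED
  event#15 t=37ms outcome=F: state=CLOSED

Answer: CCCCCCOOCCCCCCC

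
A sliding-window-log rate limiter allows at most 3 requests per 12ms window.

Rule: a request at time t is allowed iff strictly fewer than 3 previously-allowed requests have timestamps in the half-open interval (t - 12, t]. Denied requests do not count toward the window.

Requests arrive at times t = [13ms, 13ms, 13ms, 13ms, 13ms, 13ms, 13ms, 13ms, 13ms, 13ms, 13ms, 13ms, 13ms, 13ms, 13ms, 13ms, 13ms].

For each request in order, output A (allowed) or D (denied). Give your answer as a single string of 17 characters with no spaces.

Tracking allowed requests in the window:
  req#1 t=13ms: ALLOW
  req#2 t=13ms: ALLOW
  req#3 t=13ms: ALLOW
  req#4 t=13ms: DENY
  req#5 t=13ms: DENY
  req#6 t=13ms: DENY
  req#7 t=13ms: DENY
  req#8 t=13ms: DENY
  req#9 t=13ms: DENY
  req#10 t=13ms: DENY
  req#11 t=13ms: DENY
  req#12 t=13ms: DENY
  req#13 t=13ms: DENY
  req#14 t=13ms: DENY
  req#15 t=13ms: DENY
  req#16 t=13ms: DENY
  req#17 t=13ms: DENY

Answer: AAADDDDDDDDDDDDDD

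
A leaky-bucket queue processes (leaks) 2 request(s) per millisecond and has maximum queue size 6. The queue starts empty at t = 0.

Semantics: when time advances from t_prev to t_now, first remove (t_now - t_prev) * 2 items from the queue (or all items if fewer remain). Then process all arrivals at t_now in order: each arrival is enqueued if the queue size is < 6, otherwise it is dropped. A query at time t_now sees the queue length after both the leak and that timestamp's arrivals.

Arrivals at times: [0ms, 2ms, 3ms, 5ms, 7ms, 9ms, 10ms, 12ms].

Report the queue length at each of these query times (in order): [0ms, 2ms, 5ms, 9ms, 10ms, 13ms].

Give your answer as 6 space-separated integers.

Answer: 1 1 1 1 1 0

Derivation:
Queue lengths at query times:
  query t=0ms: backlog = 1
  query t=2ms: backlog = 1
  query t=5ms: backlog = 1
  query t=9ms: backlog = 1
  query t=10ms: backlog = 1
  query t=13ms: backlog = 0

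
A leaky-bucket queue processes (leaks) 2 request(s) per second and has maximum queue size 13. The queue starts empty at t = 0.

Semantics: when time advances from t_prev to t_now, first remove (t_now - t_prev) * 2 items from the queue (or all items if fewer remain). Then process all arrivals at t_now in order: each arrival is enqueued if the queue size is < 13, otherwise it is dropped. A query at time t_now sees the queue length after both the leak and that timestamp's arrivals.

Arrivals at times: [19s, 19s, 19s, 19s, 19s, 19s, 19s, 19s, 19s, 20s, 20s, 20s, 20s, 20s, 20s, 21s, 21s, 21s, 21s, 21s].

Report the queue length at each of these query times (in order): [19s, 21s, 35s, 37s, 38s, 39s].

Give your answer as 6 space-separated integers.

Queue lengths at query times:
  query t=19s: backlog = 9
  query t=21s: backlog = 13
  query t=35s: backlog = 0
  query t=37s: backlog = 0
  query t=38s: backlog = 0
  query t=39s: backlog = 0

Answer: 9 13 0 0 0 0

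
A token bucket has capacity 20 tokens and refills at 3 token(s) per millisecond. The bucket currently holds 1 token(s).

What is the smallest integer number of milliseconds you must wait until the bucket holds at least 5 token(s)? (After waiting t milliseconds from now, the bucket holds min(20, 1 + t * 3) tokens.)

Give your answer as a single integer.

Answer: 2

Derivation:
Need 1 + t * 3 >= 5, so t >= 4/3.
Smallest integer t = ceil(4/3) = 2.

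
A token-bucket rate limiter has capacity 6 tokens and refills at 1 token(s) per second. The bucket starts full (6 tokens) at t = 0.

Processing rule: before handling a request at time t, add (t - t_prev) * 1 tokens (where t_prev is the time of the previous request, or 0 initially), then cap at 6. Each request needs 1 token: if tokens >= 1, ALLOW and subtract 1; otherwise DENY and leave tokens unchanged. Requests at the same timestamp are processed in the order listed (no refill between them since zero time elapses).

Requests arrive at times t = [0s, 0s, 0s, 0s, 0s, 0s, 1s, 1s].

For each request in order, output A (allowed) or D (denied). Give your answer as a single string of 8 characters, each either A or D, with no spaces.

Simulating step by step:
  req#1 t=0s: ALLOW
  req#2 t=0s: ALLOW
  req#3 t=0s: ALLOW
  req#4 t=0s: ALLOW
  req#5 t=0s: ALLOW
  req#6 t=0s: ALLOW
  req#7 t=1s: ALLOW
  req#8 t=1s: DENY

Answer: AAAAAAAD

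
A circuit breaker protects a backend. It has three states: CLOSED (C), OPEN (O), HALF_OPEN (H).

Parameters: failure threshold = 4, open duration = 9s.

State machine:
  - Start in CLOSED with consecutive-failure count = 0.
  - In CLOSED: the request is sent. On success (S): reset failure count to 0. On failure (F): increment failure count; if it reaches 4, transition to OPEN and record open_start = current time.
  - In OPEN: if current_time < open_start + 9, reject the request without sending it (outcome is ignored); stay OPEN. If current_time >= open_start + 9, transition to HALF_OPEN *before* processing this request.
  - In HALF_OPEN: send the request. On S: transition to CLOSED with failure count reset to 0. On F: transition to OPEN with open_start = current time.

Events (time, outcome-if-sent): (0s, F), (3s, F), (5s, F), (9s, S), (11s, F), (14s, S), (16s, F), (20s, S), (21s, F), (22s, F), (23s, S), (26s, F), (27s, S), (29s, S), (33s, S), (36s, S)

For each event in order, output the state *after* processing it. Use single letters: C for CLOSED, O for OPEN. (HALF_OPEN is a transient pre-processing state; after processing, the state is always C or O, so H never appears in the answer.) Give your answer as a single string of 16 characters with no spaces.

Answer: CCCCCCCCCCCCCCCC

Derivation:
State after each event:
  event#1 t=0s outcome=F: state=CLOSED
  event#2 t=3s outcome=F: state=CLOSED
  event#3 t=5s outcome=F: state=CLOSED
  event#4 t=9s outcome=S: state=CLOSED
  event#5 t=11s outcome=F: state=CLOSED
  event#6 t=14s outcome=S: state=CLOSED
  event#7 t=16s outcome=F: state=CLOSED
  event#8 t=20s outcome=S: state=CLOSED
  event#9 t=21s outcome=F: state=CLOSED
  event#10 t=22s outcome=F: state=CLOSED
  event#11 t=23s outcome=S: state=CLOSED
  event#12 t=26s outcome=F: state=CLOSED
  event#13 t=27s outcome=S: state=CLOSED
  event#14 t=29s outcome=S: state=CLOSED
  event#15 t=33s outcome=S: state=CLOSED
  event#16 t=36s outcome=S: state=CLOSED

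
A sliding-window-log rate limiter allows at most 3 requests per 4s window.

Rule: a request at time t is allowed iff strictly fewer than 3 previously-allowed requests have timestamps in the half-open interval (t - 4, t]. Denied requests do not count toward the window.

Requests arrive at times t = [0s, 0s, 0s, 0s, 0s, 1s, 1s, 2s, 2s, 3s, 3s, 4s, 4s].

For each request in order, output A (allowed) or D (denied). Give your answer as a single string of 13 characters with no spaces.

Answer: AAADDDDDDDDAA

Derivation:
Tracking allowed requests in the window:
  req#1 t=0s: ALLOW
  req#2 t=0s: ALLOW
  req#3 t=0s: ALLOW
  req#4 t=0s: DENY
  req#5 t=0s: DENY
  req#6 t=1s: DENY
  req#7 t=1s: DENY
  req#8 t=2s: DENY
  req#9 t=2s: DENY
  req#10 t=3s: DENY
  req#11 t=3s: DENY
  req#12 t=4s: ALLOW
  req#13 t=4s: ALLOW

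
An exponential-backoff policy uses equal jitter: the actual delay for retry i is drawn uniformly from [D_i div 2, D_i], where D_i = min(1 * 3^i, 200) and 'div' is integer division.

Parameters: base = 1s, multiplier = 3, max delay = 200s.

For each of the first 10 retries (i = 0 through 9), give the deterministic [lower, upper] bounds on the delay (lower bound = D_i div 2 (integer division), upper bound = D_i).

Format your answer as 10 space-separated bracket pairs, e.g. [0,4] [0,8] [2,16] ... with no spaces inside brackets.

Answer: [0,1] [1,3] [4,9] [13,27] [40,81] [100,200] [100,200] [100,200] [100,200] [100,200]

Derivation:
Computing bounds per retry:
  i=0: D_i=min(1*3^0,200)=1, bounds=[0,1]
  i=1: D_i=min(1*3^1,200)=3, bounds=[1,3]
  i=2: D_i=min(1*3^2,200)=9, bounds=[4,9]
  i=3: D_i=min(1*3^3,200)=27, bounds=[13,27]
  i=4: D_i=min(1*3^4,200)=81, bounds=[40,81]
  i=5: D_i=min(1*3^5,200)=200, bounds=[100,200]
  i=6: D_i=min(1*3^6,200)=200, bounds=[100,200]
  i=7: D_i=min(1*3^7,200)=200, bounds=[100,200]
  i=8: D_i=min(1*3^8,200)=200, bounds=[100,200]
  i=9: D_i=min(1*3^9,200)=200, bounds=[100,200]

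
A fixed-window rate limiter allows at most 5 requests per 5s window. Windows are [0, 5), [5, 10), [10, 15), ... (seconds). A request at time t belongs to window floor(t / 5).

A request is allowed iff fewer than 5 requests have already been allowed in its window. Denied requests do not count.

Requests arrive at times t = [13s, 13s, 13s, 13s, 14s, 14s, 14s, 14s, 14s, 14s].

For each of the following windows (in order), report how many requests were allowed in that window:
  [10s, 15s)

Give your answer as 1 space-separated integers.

Answer: 5

Derivation:
Processing requests:
  req#1 t=13s (window 2): ALLOW
  req#2 t=13s (window 2): ALLOW
  req#3 t=13s (window 2): ALLOW
  req#4 t=13s (window 2): ALLOW
  req#5 t=14s (window 2): ALLOW
  req#6 t=14s (window 2): DENY
  req#7 t=14s (window 2): DENY
  req#8 t=14s (window 2): DENY
  req#9 t=14s (window 2): DENY
  req#10 t=14s (window 2): DENY

Allowed counts by window: 5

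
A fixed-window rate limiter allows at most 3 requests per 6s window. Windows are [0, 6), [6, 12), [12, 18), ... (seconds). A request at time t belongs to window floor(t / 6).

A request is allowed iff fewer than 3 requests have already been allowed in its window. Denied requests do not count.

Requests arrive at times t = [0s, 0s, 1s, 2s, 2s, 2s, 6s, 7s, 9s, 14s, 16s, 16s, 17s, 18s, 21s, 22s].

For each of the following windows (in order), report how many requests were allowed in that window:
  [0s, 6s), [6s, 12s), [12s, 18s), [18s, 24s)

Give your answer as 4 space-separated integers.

Processing requests:
  req#1 t=0s (window 0): ALLOW
  req#2 t=0s (window 0): ALLOW
  req#3 t=1s (window 0): ALLOW
  req#4 t=2s (window 0): DENY
  req#5 t=2s (window 0): DENY
  req#6 t=2s (window 0): DENY
  req#7 t=6s (window 1): ALLOW
  req#8 t=7s (window 1): ALLOW
  req#9 t=9s (window 1): ALLOW
  req#10 t=14s (window 2): ALLOW
  req#11 t=16s (window 2): ALLOW
  req#12 t=16s (window 2): ALLOW
  req#13 t=17s (window 2): DENY
  req#14 t=18s (window 3): ALLOW
  req#15 t=21s (window 3): ALLOW
  req#16 t=22s (window 3): ALLOW

Allowed counts by window: 3 3 3 3

Answer: 3 3 3 3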